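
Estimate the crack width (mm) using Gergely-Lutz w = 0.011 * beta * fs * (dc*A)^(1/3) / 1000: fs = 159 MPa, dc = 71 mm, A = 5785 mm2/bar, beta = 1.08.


w = 0.011 * beta * fs * (dc * A)^(1/3) / 1000
= 0.011 * 1.08 * 159 * (71 * 5785)^(1/3) / 1000
= 0.14 mm

0.14


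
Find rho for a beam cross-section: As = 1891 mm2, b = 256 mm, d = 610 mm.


rho = As / (b * d)
= 1891 / (256 * 610)
= 0.0121

0.0121


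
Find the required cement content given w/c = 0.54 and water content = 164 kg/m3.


Cement = water / (w/c)
= 164 / 0.54
= 303.7 kg/m3

303.7


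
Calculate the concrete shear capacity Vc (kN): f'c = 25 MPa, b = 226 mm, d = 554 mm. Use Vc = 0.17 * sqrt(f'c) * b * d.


Vc = 0.17 * sqrt(25) * 226 * 554 / 1000
= 106.42 kN

106.42


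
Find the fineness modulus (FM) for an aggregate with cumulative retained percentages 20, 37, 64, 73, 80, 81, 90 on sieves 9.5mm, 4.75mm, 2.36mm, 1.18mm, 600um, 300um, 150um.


FM = sum(cumulative % retained) / 100
= 445 / 100
= 4.45

4.45


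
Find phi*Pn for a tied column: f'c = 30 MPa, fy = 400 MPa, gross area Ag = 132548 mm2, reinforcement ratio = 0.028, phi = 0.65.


Ast = rho * Ag = 0.028 * 132548 = 3711.344 mm2
phi*Pn = 0.65 * 0.80 * (0.85 * 30 * (132548 - 3711.344) + 400 * 3711.344) / 1000
= 2480.33 kN

2480.33


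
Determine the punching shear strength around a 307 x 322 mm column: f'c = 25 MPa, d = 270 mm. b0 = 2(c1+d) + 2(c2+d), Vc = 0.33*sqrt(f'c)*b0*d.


b0 = 2*(307 + 270) + 2*(322 + 270) = 2338 mm
Vc = 0.33 * sqrt(25) * 2338 * 270 / 1000
= 1041.58 kN

1041.58


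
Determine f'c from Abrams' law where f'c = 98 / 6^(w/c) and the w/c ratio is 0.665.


f'c = 98 / 6^0.665
= 98 / 3.292
= 29.77 MPa

29.77


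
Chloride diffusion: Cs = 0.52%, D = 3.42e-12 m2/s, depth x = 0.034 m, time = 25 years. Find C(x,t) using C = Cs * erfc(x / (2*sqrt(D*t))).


t_seconds = 25 * 365.25 * 24 * 3600 = 788940000.0 s
arg = 0.034 / (2 * sqrt(3.42e-12 * 788940000.0))
= 0.3273
erfc(0.3273) = 0.6435
C = 0.52 * 0.6435 = 0.3346%

0.3346


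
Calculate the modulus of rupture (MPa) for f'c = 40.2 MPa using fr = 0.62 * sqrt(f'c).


fr = 0.62 * sqrt(40.2)
= 3.931 MPa

3.931


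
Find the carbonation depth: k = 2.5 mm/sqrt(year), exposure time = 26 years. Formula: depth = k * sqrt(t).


depth = k * sqrt(t)
= 2.5 * sqrt(26)
= 12.75 mm

12.75


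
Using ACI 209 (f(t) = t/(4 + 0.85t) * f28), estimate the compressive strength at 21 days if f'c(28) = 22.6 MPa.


f(21) = 21 / (4 + 0.85 * 21) * 22.6
= 21 / 21.85 * 22.6
= 21.72 MPa

21.72


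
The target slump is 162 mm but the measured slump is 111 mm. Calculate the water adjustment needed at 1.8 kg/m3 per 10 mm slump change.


Difference = 162 - 111 = 51 mm
Water adjustment = 51 * 1.8 / 10 = 9.2 kg/m3

9.2


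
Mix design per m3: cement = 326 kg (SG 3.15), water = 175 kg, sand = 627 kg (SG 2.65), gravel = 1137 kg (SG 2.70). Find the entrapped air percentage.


Vol cement = 326 / (3.15 * 1000) = 0.103492 m3
Vol water = 175 / 1000 = 0.175 m3
Vol sand = 627 / (2.65 * 1000) = 0.236604 m3
Vol gravel = 1137 / (2.70 * 1000) = 0.421111 m3
Total solid + water volume = 0.936207 m3
Air = (1 - 0.936207) * 100 = 6.38%

6.38


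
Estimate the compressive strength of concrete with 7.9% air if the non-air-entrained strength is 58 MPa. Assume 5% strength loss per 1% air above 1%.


Strength loss = (7.9 - 1) * 5 = 34.5%
f'c = 58 * (1 - 34.5/100)
= 37.99 MPa

37.99


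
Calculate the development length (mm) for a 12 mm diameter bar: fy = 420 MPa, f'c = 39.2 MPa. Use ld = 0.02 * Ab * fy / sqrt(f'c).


Ab = pi * 12^2 / 4 = 113.097 mm2
ld = 0.02 * 113.097 * 420 / sqrt(39.2)
= 151.7 mm

151.7


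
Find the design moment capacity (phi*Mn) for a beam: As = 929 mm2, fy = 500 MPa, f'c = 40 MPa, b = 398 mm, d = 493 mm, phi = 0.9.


a = As * fy / (0.85 * f'c * b)
= 929 * 500 / (0.85 * 40 * 398)
= 34.326 mm
Mn = As * fy * (d - a/2) / 10^6
= 221.0263 kN-m
phi*Mn = 0.9 * 221.0263 = 198.92 kN-m

198.92


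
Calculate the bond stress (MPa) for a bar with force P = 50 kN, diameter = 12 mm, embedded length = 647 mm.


u = P / (pi * db * ld)
= 50 * 1000 / (pi * 12 * 647)
= 2.05 MPa

2.05


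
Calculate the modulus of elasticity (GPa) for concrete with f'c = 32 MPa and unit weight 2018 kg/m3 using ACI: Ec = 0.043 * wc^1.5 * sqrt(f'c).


Ec = 0.043 * 2018^1.5 * sqrt(32) / 1000
= 22.05 GPa

22.05


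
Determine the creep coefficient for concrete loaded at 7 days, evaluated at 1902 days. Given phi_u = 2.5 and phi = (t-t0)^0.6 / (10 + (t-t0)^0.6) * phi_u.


dt = 1902 - 7 = 1895
phi = 1895^0.6 / (10 + 1895^0.6) * 2.5
= 2.256

2.256


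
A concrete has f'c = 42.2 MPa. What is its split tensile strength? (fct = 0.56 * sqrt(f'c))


fct = 0.56 * sqrt(42.2)
= 0.56 * 6.496
= 3.638 MPa

3.638


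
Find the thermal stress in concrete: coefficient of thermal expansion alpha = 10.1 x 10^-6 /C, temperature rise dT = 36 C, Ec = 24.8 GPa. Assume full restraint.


sigma = alpha * dT * Ec
= 10.1e-6 * 36 * 24.8 * 1000
= 9.017 MPa

9.017


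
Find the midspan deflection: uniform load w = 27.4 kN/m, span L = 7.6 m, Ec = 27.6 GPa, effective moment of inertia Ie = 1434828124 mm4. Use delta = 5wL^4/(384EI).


Convert: L = 7.6 m = 7600 mm, Ec = 27.6 GPa = 27600 MPa
delta = 5 * 27.4 * 7600^4 / (384 * 27600 * 1434828124)
= 30.06 mm

30.06


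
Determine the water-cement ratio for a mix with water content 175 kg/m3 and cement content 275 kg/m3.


w/c = water / cement
w/c = 175 / 275 = 0.636

0.636


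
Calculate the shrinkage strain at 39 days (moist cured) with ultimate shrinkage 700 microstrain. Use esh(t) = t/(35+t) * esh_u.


esh(39) = 39 / (35 + 39) * 700
= 39 / 74 * 700
= 368.9 microstrain

368.9


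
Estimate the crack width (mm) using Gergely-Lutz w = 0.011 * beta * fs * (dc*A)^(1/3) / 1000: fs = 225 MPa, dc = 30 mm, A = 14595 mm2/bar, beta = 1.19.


w = 0.011 * beta * fs * (dc * A)^(1/3) / 1000
= 0.011 * 1.19 * 225 * (30 * 14595)^(1/3) / 1000
= 0.224 mm

0.224


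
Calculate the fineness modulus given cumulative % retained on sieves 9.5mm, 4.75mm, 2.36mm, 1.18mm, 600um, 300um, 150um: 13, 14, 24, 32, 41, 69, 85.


FM = sum(cumulative % retained) / 100
= 278 / 100
= 2.78

2.78


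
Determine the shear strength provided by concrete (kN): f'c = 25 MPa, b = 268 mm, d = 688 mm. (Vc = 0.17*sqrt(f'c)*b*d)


Vc = 0.17 * sqrt(25) * 268 * 688 / 1000
= 156.73 kN

156.73


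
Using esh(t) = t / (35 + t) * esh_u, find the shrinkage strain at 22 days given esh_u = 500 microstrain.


esh(22) = 22 / (35 + 22) * 500
= 22 / 57 * 500
= 193.0 microstrain

193.0


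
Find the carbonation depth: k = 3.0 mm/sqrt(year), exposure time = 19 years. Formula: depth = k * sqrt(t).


depth = k * sqrt(t)
= 3.0 * sqrt(19)
= 13.08 mm

13.08


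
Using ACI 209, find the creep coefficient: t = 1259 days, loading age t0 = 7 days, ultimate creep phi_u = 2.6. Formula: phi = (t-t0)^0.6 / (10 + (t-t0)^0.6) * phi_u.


dt = 1259 - 7 = 1252
phi = 1252^0.6 / (10 + 1252^0.6) * 2.6
= 2.284

2.284


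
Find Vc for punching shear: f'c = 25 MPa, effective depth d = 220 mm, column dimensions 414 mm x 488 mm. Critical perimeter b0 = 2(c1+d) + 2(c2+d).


b0 = 2*(414 + 220) + 2*(488 + 220) = 2684 mm
Vc = 0.33 * sqrt(25) * 2684 * 220 / 1000
= 974.29 kN

974.29


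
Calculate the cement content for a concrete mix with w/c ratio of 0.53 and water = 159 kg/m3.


Cement = water / (w/c)
= 159 / 0.53
= 300.0 kg/m3

300.0


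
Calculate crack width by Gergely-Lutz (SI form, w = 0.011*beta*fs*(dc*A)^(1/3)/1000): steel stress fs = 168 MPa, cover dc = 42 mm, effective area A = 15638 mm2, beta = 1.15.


w = 0.011 * beta * fs * (dc * A)^(1/3) / 1000
= 0.011 * 1.15 * 168 * (42 * 15638)^(1/3) / 1000
= 0.185 mm

0.185


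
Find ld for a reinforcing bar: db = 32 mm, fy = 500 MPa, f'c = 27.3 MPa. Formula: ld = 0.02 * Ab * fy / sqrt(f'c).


Ab = pi * 32^2 / 4 = 804.248 mm2
ld = 0.02 * 804.248 * 500 / sqrt(27.3)
= 1539.2 mm

1539.2


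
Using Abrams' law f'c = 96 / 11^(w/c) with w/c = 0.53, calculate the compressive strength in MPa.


f'c = 96 / 11^0.53
= 96 / 3.564
= 26.94 MPa

26.94


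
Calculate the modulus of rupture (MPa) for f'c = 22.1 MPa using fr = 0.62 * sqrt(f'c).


fr = 0.62 * sqrt(22.1)
= 2.915 MPa

2.915


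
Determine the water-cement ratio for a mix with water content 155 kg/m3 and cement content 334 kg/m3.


w/c = water / cement
w/c = 155 / 334 = 0.464

0.464


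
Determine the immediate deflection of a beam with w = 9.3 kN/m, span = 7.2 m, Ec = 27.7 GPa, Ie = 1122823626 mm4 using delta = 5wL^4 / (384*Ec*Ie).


Convert: L = 7.2 m = 7200 mm, Ec = 27.7 GPa = 27700 MPa
delta = 5 * 9.3 * 7200^4 / (384 * 27700 * 1122823626)
= 10.46 mm

10.46


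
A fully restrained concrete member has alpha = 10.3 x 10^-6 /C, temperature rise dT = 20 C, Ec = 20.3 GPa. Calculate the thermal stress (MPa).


sigma = alpha * dT * Ec
= 10.3e-6 * 20 * 20.3 * 1000
= 4.182 MPa

4.182


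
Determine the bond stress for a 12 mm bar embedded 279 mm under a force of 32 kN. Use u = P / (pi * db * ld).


u = P / (pi * db * ld)
= 32 * 1000 / (pi * 12 * 279)
= 3.042 MPa

3.042


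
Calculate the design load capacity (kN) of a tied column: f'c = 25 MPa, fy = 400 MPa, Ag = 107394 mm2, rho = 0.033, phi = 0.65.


Ast = rho * Ag = 0.033 * 107394 = 3544.002 mm2
phi*Pn = 0.65 * 0.80 * (0.85 * 25 * (107394 - 3544.002) + 400 * 3544.002) / 1000
= 1884.69 kN

1884.69


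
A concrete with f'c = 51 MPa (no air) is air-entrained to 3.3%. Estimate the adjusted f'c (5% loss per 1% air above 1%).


Strength loss = (3.3 - 1) * 5 = 11.5%
f'c = 51 * (1 - 11.5/100)
= 45.13 MPa

45.13


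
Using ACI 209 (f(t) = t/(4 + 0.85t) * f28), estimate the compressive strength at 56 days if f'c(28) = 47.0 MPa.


f(56) = 56 / (4 + 0.85 * 56) * 47.0
= 56 / 51.6 * 47.0
= 51.01 MPa

51.01


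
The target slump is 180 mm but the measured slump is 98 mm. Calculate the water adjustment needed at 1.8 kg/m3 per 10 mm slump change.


Difference = 180 - 98 = 82 mm
Water adjustment = 82 * 1.8 / 10 = 14.8 kg/m3

14.8


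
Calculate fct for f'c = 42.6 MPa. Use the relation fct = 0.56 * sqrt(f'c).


fct = 0.56 * sqrt(42.6)
= 0.56 * 6.527
= 3.655 MPa

3.655


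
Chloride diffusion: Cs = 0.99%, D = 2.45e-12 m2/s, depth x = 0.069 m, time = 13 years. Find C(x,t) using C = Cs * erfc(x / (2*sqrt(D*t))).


t_seconds = 13 * 365.25 * 24 * 3600 = 410248800.0 s
arg = 0.069 / (2 * sqrt(2.45e-12 * 410248800.0))
= 1.0882
erfc(1.0882) = 0.1238
C = 0.99 * 0.1238 = 0.1226%

0.1226


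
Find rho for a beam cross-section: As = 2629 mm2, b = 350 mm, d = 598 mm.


rho = As / (b * d)
= 2629 / (350 * 598)
= 0.0126

0.0126


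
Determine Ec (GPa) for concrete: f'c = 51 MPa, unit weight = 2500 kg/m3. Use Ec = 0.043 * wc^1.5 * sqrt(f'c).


Ec = 0.043 * 2500^1.5 * sqrt(51) / 1000
= 38.39 GPa

38.39


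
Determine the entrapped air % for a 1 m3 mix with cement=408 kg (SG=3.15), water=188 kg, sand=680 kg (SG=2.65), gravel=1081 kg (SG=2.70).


Vol cement = 408 / (3.15 * 1000) = 0.129524 m3
Vol water = 188 / 1000 = 0.188 m3
Vol sand = 680 / (2.65 * 1000) = 0.256604 m3
Vol gravel = 1081 / (2.70 * 1000) = 0.40037 m3
Total solid + water volume = 0.974498 m3
Air = (1 - 0.974498) * 100 = 2.55%

2.55


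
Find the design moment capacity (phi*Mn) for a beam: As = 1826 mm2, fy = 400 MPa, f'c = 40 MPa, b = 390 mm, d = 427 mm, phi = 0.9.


a = As * fy / (0.85 * f'c * b)
= 1826 * 400 / (0.85 * 40 * 390)
= 55.083 mm
Mn = As * fy * (d - a/2) / 10^6
= 291.7645 kN-m
phi*Mn = 0.9 * 291.7645 = 262.59 kN-m

262.59


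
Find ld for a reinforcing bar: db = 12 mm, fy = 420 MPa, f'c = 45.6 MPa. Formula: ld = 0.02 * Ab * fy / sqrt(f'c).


Ab = pi * 12^2 / 4 = 113.097 mm2
ld = 0.02 * 113.097 * 420 / sqrt(45.6)
= 140.7 mm

140.7


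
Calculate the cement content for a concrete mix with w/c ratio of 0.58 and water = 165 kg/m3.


Cement = water / (w/c)
= 165 / 0.58
= 284.5 kg/m3

284.5


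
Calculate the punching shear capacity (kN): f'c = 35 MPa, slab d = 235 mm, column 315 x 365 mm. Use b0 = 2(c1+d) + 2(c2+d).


b0 = 2*(315 + 235) + 2*(365 + 235) = 2300 mm
Vc = 0.33 * sqrt(35) * 2300 * 235 / 1000
= 1055.22 kN

1055.22


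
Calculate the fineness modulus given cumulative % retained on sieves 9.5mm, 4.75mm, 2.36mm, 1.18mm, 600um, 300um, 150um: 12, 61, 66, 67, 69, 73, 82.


FM = sum(cumulative % retained) / 100
= 430 / 100
= 4.3

4.3


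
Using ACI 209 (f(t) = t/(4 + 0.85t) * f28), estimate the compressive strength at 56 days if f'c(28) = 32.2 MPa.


f(56) = 56 / (4 + 0.85 * 56) * 32.2
= 56 / 51.6 * 32.2
= 34.95 MPa

34.95


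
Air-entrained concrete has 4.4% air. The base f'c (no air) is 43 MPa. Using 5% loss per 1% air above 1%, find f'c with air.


Strength loss = (4.4 - 1) * 5 = 17.0%
f'c = 43 * (1 - 17.0/100)
= 35.69 MPa

35.69


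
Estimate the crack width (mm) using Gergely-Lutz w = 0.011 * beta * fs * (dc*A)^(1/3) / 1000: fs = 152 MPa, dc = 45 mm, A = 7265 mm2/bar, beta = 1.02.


w = 0.011 * beta * fs * (dc * A)^(1/3) / 1000
= 0.011 * 1.02 * 152 * (45 * 7265)^(1/3) / 1000
= 0.117 mm

0.117


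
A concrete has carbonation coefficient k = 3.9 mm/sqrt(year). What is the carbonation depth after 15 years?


depth = k * sqrt(t)
= 3.9 * sqrt(15)
= 15.1 mm

15.1


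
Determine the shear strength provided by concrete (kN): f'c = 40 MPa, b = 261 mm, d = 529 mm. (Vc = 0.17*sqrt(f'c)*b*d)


Vc = 0.17 * sqrt(40) * 261 * 529 / 1000
= 148.45 kN

148.45


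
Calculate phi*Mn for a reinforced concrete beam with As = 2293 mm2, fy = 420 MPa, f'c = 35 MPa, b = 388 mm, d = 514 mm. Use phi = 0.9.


a = As * fy / (0.85 * f'c * b)
= 2293 * 420 / (0.85 * 35 * 388)
= 83.4324 mm
Mn = As * fy * (d - a/2) / 10^6
= 454.8376 kN-m
phi*Mn = 0.9 * 454.8376 = 409.35 kN-m

409.35


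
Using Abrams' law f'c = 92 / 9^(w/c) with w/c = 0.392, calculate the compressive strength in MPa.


f'c = 92 / 9^0.392
= 92 / 2.366
= 38.88 MPa

38.88


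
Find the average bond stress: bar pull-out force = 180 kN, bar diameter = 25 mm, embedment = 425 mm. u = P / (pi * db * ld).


u = P / (pi * db * ld)
= 180 * 1000 / (pi * 25 * 425)
= 5.393 MPa

5.393


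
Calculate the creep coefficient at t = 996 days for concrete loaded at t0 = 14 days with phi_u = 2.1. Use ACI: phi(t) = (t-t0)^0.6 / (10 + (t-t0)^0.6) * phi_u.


dt = 996 - 14 = 982
phi = 982^0.6 / (10 + 982^0.6) * 2.1
= 1.81

1.81


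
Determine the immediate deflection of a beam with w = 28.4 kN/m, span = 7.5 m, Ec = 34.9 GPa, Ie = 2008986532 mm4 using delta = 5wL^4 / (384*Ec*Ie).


Convert: L = 7.5 m = 7500 mm, Ec = 34.9 GPa = 34900 MPa
delta = 5 * 28.4 * 7500^4 / (384 * 34900 * 2008986532)
= 16.69 mm

16.69


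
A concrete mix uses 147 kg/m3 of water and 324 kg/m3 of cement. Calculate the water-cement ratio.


w/c = water / cement
w/c = 147 / 324 = 0.454

0.454


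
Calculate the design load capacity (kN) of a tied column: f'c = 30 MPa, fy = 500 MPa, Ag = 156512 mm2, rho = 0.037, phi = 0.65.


Ast = rho * Ag = 0.037 * 156512 = 5790.944 mm2
phi*Pn = 0.65 * 0.80 * (0.85 * 30 * (156512 - 5790.944) + 500 * 5790.944) / 1000
= 3504.21 kN

3504.21


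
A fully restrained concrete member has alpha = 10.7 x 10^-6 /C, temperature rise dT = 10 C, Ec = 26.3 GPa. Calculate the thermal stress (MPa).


sigma = alpha * dT * Ec
= 10.7e-6 * 10 * 26.3 * 1000
= 2.814 MPa

2.814


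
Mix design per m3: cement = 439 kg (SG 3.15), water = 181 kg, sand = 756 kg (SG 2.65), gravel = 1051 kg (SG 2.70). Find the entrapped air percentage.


Vol cement = 439 / (3.15 * 1000) = 0.139365 m3
Vol water = 181 / 1000 = 0.181 m3
Vol sand = 756 / (2.65 * 1000) = 0.285283 m3
Vol gravel = 1051 / (2.70 * 1000) = 0.389259 m3
Total solid + water volume = 0.994907 m3
Air = (1 - 0.994907) * 100 = 0.51%

0.51


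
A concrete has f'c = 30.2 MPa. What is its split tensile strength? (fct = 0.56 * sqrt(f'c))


fct = 0.56 * sqrt(30.2)
= 0.56 * 5.495
= 3.077 MPa

3.077


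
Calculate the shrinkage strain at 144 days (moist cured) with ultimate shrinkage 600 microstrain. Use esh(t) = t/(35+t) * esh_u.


esh(144) = 144 / (35 + 144) * 600
= 144 / 179 * 600
= 482.7 microstrain

482.7


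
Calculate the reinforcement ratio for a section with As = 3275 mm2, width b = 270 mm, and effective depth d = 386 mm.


rho = As / (b * d)
= 3275 / (270 * 386)
= 0.0314

0.0314


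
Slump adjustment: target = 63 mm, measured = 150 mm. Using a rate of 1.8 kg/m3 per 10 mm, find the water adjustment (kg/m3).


Difference = 63 - 150 = -87 mm
Water adjustment = -87 * 1.8 / 10 = -15.7 kg/m3

-15.7


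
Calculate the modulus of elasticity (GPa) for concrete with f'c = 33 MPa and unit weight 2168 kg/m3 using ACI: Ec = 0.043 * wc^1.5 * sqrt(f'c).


Ec = 0.043 * 2168^1.5 * sqrt(33) / 1000
= 24.94 GPa

24.94


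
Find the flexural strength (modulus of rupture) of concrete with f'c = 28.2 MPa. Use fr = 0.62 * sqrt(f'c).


fr = 0.62 * sqrt(28.2)
= 3.292 MPa

3.292


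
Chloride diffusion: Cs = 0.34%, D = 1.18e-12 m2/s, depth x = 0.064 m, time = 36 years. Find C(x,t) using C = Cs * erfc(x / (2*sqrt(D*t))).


t_seconds = 36 * 365.25 * 24 * 3600 = 1136073600.0 s
arg = 0.064 / (2 * sqrt(1.18e-12 * 1136073600.0))
= 0.874
erfc(0.874) = 0.2165
C = 0.34 * 0.2165 = 0.0736%

0.0736


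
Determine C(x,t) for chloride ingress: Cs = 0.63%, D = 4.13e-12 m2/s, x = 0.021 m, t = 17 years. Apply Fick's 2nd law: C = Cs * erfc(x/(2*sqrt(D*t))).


t_seconds = 17 * 365.25 * 24 * 3600 = 536479200.0 s
arg = 0.021 / (2 * sqrt(4.13e-12 * 536479200.0))
= 0.2231
erfc(0.2231) = 0.7524
C = 0.63 * 0.7524 = 0.474%

0.474


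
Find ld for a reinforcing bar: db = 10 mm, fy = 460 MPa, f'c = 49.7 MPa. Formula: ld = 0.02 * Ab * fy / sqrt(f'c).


Ab = pi * 10^2 / 4 = 78.54 mm2
ld = 0.02 * 78.54 * 460 / sqrt(49.7)
= 102.5 mm

102.5


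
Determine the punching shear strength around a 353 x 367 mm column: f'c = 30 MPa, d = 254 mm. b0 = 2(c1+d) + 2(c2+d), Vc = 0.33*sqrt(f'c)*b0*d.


b0 = 2*(353 + 254) + 2*(367 + 254) = 2456 mm
Vc = 0.33 * sqrt(30) * 2456 * 254 / 1000
= 1127.55 kN

1127.55


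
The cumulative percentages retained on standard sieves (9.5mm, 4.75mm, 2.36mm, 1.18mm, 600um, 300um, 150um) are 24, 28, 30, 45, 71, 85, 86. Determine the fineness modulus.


FM = sum(cumulative % retained) / 100
= 369 / 100
= 3.69

3.69


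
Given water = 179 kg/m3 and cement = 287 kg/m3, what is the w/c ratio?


w/c = water / cement
w/c = 179 / 287 = 0.624

0.624


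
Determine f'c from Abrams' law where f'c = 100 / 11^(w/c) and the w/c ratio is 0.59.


f'c = 100 / 11^0.59
= 100 / 4.115
= 24.3 MPa

24.3


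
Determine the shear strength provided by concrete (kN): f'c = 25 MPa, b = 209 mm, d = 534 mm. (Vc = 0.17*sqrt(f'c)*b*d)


Vc = 0.17 * sqrt(25) * 209 * 534 / 1000
= 94.87 kN

94.87


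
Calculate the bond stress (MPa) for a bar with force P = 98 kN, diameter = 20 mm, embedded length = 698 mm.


u = P / (pi * db * ld)
= 98 * 1000 / (pi * 20 * 698)
= 2.235 MPa

2.235


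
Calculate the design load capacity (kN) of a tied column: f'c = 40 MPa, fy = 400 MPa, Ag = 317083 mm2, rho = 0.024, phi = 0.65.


Ast = rho * Ag = 0.024 * 317083 = 7609.992 mm2
phi*Pn = 0.65 * 0.80 * (0.85 * 40 * (317083 - 7609.992) + 400 * 7609.992) / 1000
= 7054.36 kN

7054.36


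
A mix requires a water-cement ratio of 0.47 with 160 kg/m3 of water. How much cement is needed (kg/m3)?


Cement = water / (w/c)
= 160 / 0.47
= 340.4 kg/m3

340.4


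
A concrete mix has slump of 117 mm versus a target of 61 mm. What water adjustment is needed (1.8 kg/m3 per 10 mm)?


Difference = 61 - 117 = -56 mm
Water adjustment = -56 * 1.8 / 10 = -10.1 kg/m3

-10.1


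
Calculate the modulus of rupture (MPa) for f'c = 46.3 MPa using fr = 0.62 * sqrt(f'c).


fr = 0.62 * sqrt(46.3)
= 4.219 MPa

4.219


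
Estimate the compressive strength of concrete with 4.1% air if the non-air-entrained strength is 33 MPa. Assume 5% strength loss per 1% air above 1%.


Strength loss = (4.1 - 1) * 5 = 15.5%
f'c = 33 * (1 - 15.5/100)
= 27.88 MPa

27.88


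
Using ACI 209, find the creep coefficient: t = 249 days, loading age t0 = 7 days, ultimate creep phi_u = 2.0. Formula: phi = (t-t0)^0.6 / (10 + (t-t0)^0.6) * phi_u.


dt = 249 - 7 = 242
phi = 242^0.6 / (10 + 242^0.6) * 2.0
= 1.458

1.458


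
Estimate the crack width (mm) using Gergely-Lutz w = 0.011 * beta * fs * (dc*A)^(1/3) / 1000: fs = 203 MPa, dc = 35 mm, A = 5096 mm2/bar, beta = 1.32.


w = 0.011 * beta * fs * (dc * A)^(1/3) / 1000
= 0.011 * 1.32 * 203 * (35 * 5096)^(1/3) / 1000
= 0.166 mm

0.166


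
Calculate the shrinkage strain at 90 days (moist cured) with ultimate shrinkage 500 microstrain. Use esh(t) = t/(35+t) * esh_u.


esh(90) = 90 / (35 + 90) * 500
= 90 / 125 * 500
= 360.0 microstrain

360.0


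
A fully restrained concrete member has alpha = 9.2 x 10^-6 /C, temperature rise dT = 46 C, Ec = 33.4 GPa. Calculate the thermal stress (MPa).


sigma = alpha * dT * Ec
= 9.2e-6 * 46 * 33.4 * 1000
= 14.135 MPa

14.135


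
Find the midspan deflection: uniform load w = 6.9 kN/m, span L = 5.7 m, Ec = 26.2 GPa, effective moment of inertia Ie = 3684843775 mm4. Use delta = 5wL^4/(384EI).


Convert: L = 5.7 m = 5700 mm, Ec = 26.2 GPa = 26200 MPa
delta = 5 * 6.9 * 5700^4 / (384 * 26200 * 3684843775)
= 0.98 mm

0.98


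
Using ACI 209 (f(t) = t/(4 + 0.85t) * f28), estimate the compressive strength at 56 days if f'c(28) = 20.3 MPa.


f(56) = 56 / (4 + 0.85 * 56) * 20.3
= 56 / 51.6 * 20.3
= 22.03 MPa

22.03


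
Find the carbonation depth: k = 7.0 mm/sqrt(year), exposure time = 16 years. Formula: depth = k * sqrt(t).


depth = k * sqrt(t)
= 7.0 * sqrt(16)
= 28.0 mm

28.0


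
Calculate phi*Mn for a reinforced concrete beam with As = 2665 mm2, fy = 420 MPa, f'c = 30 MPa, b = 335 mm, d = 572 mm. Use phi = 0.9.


a = As * fy / (0.85 * f'c * b)
= 2665 * 420 / (0.85 * 30 * 335)
= 131.0272 mm
Mn = As * fy * (d - a/2) / 10^6
= 566.9102 kN-m
phi*Mn = 0.9 * 566.9102 = 510.22 kN-m

510.22


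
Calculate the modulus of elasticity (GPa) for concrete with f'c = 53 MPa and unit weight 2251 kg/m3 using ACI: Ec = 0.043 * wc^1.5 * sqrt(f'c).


Ec = 0.043 * 2251^1.5 * sqrt(53) / 1000
= 33.43 GPa

33.43


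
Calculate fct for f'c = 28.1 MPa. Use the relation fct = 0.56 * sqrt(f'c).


fct = 0.56 * sqrt(28.1)
= 0.56 * 5.301
= 2.969 MPa

2.969


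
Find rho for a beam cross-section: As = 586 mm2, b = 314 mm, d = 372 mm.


rho = As / (b * d)
= 586 / (314 * 372)
= 0.005

0.005


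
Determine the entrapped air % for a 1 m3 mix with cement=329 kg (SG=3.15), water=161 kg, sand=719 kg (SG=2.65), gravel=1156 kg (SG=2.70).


Vol cement = 329 / (3.15 * 1000) = 0.104444 m3
Vol water = 161 / 1000 = 0.161 m3
Vol sand = 719 / (2.65 * 1000) = 0.271321 m3
Vol gravel = 1156 / (2.70 * 1000) = 0.428148 m3
Total solid + water volume = 0.964913 m3
Air = (1 - 0.964913) * 100 = 3.51%

3.51


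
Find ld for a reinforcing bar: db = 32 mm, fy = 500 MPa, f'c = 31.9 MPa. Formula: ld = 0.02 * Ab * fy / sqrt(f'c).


Ab = pi * 32^2 / 4 = 804.248 mm2
ld = 0.02 * 804.248 * 500 / sqrt(31.9)
= 1423.9 mm

1423.9


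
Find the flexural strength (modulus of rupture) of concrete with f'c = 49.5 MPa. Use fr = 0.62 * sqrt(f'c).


fr = 0.62 * sqrt(49.5)
= 4.362 MPa

4.362


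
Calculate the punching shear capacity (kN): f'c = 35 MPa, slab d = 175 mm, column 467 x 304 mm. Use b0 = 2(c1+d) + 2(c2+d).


b0 = 2*(467 + 175) + 2*(304 + 175) = 2242 mm
Vc = 0.33 * sqrt(35) * 2242 * 175 / 1000
= 765.99 kN

765.99


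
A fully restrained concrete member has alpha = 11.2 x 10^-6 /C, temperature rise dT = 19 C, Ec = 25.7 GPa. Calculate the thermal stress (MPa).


sigma = alpha * dT * Ec
= 11.2e-6 * 19 * 25.7 * 1000
= 5.469 MPa

5.469


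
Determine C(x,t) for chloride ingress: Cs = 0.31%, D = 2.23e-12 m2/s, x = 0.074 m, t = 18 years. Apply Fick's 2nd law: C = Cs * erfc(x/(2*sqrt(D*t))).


t_seconds = 18 * 365.25 * 24 * 3600 = 568036800.0 s
arg = 0.074 / (2 * sqrt(2.23e-12 * 568036800.0))
= 1.0396
erfc(1.0396) = 0.1415
C = 0.31 * 0.1415 = 0.0439%

0.0439


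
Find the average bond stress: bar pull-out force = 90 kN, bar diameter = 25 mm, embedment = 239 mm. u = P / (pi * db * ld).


u = P / (pi * db * ld)
= 90 * 1000 / (pi * 25 * 239)
= 4.795 MPa

4.795


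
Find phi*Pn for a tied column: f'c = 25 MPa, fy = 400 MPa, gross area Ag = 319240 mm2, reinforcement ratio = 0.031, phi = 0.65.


Ast = rho * Ag = 0.031 * 319240 = 9896.44 mm2
phi*Pn = 0.65 * 0.80 * (0.85 * 25 * (319240 - 9896.44) + 400 * 9896.44) / 1000
= 5476.71 kN

5476.71


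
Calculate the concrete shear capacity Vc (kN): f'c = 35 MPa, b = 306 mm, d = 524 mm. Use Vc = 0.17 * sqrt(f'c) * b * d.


Vc = 0.17 * sqrt(35) * 306 * 524 / 1000
= 161.26 kN

161.26


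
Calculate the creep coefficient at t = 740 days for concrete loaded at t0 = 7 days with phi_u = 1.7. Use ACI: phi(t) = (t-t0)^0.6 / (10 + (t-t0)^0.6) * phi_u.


dt = 740 - 7 = 733
phi = 733^0.6 / (10 + 733^0.6) * 1.7
= 1.427

1.427


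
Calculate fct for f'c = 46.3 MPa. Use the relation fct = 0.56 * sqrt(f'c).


fct = 0.56 * sqrt(46.3)
= 0.56 * 6.804
= 3.81 MPa

3.81


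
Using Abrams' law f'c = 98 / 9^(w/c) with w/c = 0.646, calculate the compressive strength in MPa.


f'c = 98 / 9^0.646
= 98 / 4.135
= 23.7 MPa

23.7


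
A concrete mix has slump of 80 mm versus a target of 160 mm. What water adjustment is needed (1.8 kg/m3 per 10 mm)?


Difference = 160 - 80 = 80 mm
Water adjustment = 80 * 1.8 / 10 = 14.4 kg/m3

14.4


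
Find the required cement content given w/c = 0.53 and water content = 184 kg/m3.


Cement = water / (w/c)
= 184 / 0.53
= 347.2 kg/m3

347.2


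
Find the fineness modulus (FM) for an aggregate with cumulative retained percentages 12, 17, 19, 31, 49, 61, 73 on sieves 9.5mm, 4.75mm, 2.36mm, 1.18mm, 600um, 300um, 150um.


FM = sum(cumulative % retained) / 100
= 262 / 100
= 2.62

2.62


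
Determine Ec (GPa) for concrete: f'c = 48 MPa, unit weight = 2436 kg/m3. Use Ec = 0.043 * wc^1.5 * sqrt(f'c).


Ec = 0.043 * 2436^1.5 * sqrt(48) / 1000
= 35.82 GPa

35.82


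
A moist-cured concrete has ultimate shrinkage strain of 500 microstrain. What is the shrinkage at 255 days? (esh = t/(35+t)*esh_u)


esh(255) = 255 / (35 + 255) * 500
= 255 / 290 * 500
= 439.7 microstrain

439.7


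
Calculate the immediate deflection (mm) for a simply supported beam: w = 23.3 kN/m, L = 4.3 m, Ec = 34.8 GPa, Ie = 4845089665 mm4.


Convert: L = 4.3 m = 4300 mm, Ec = 34.8 GPa = 34800 MPa
delta = 5 * 23.3 * 4300^4 / (384 * 34800 * 4845089665)
= 0.62 mm

0.62


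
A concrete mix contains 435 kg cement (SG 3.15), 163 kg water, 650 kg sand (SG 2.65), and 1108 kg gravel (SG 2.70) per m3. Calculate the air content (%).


Vol cement = 435 / (3.15 * 1000) = 0.138095 m3
Vol water = 163 / 1000 = 0.163 m3
Vol sand = 650 / (2.65 * 1000) = 0.245283 m3
Vol gravel = 1108 / (2.70 * 1000) = 0.41037 m3
Total solid + water volume = 0.956749 m3
Air = (1 - 0.956749) * 100 = 4.33%

4.33


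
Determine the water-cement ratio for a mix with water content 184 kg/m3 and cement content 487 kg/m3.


w/c = water / cement
w/c = 184 / 487 = 0.378

0.378


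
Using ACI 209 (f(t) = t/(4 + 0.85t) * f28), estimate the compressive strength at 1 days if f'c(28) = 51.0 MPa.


f(1) = 1 / (4 + 0.85 * 1) * 51.0
= 1 / 4.85 * 51.0
= 10.52 MPa

10.52


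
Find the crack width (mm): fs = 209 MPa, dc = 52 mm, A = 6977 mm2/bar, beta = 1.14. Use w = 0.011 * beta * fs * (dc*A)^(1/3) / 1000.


w = 0.011 * beta * fs * (dc * A)^(1/3) / 1000
= 0.011 * 1.14 * 209 * (52 * 6977)^(1/3) / 1000
= 0.187 mm

0.187


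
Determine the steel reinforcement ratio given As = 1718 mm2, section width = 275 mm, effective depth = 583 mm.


rho = As / (b * d)
= 1718 / (275 * 583)
= 0.0107

0.0107


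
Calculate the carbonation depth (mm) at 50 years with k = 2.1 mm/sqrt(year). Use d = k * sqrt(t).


depth = k * sqrt(t)
= 2.1 * sqrt(50)
= 14.85 mm

14.85


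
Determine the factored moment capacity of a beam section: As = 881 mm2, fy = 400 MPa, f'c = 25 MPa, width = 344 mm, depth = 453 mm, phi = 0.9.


a = As * fy / (0.85 * f'c * b)
= 881 * 400 / (0.85 * 25 * 344)
= 48.2079 mm
Mn = As * fy * (d - a/2) / 10^6
= 151.143 kN-m
phi*Mn = 0.9 * 151.143 = 136.03 kN-m

136.03


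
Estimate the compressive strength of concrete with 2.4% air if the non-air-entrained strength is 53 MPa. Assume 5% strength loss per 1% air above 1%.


Strength loss = (2.4 - 1) * 5 = 7.0%
f'c = 53 * (1 - 7.0/100)
= 49.29 MPa

49.29


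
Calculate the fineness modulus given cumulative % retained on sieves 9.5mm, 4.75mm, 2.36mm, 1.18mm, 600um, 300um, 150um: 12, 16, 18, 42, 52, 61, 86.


FM = sum(cumulative % retained) / 100
= 287 / 100
= 2.87

2.87


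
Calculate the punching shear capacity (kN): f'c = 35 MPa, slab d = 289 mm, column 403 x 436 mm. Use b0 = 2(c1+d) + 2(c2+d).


b0 = 2*(403 + 289) + 2*(436 + 289) = 2834 mm
Vc = 0.33 * sqrt(35) * 2834 * 289 / 1000
= 1598.99 kN

1598.99


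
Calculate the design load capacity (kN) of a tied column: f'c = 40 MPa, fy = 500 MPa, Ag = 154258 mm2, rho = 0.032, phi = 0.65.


Ast = rho * Ag = 0.032 * 154258 = 4936.256 mm2
phi*Pn = 0.65 * 0.80 * (0.85 * 40 * (154258 - 4936.256) + 500 * 4936.256) / 1000
= 3923.43 kN

3923.43


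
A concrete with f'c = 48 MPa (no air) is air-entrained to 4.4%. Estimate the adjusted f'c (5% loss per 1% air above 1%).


Strength loss = (4.4 - 1) * 5 = 17.0%
f'c = 48 * (1 - 17.0/100)
= 39.84 MPa

39.84


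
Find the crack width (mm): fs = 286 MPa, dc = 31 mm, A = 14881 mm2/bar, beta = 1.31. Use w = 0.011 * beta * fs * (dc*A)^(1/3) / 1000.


w = 0.011 * beta * fs * (dc * A)^(1/3) / 1000
= 0.011 * 1.31 * 286 * (31 * 14881)^(1/3) / 1000
= 0.318 mm

0.318


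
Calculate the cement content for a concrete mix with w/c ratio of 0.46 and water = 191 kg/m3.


Cement = water / (w/c)
= 191 / 0.46
= 415.2 kg/m3

415.2


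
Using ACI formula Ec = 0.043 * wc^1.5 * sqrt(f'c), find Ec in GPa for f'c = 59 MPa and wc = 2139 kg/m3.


Ec = 0.043 * 2139^1.5 * sqrt(59) / 1000
= 32.67 GPa

32.67


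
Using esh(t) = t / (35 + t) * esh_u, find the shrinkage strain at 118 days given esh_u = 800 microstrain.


esh(118) = 118 / (35 + 118) * 800
= 118 / 153 * 800
= 617.0 microstrain

617.0


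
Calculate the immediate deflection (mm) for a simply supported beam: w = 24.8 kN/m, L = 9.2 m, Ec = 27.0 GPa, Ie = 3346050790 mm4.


Convert: L = 9.2 m = 9200 mm, Ec = 27.0 GPa = 27000 MPa
delta = 5 * 24.8 * 9200^4 / (384 * 27000 * 3346050790)
= 25.61 mm

25.61


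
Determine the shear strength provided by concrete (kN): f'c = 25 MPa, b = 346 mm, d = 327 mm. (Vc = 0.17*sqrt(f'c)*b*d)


Vc = 0.17 * sqrt(25) * 346 * 327 / 1000
= 96.17 kN

96.17


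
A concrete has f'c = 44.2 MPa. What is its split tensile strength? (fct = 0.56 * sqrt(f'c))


fct = 0.56 * sqrt(44.2)
= 0.56 * 6.648
= 3.723 MPa

3.723


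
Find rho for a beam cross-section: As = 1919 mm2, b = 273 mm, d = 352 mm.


rho = As / (b * d)
= 1919 / (273 * 352)
= 0.02

0.02


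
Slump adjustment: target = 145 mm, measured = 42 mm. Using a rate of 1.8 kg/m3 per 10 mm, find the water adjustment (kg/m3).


Difference = 145 - 42 = 103 mm
Water adjustment = 103 * 1.8 / 10 = 18.5 kg/m3

18.5


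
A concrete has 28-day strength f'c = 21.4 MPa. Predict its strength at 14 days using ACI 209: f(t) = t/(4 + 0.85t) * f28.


f(14) = 14 / (4 + 0.85 * 14) * 21.4
= 14 / 15.9 * 21.4
= 18.84 MPa

18.84


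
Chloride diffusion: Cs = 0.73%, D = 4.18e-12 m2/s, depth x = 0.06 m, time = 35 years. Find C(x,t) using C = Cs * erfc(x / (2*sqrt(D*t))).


t_seconds = 35 * 365.25 * 24 * 3600 = 1104516000.0 s
arg = 0.06 / (2 * sqrt(4.18e-12 * 1104516000.0))
= 0.4415
erfc(0.4415) = 0.5324
C = 0.73 * 0.5324 = 0.3886%

0.3886


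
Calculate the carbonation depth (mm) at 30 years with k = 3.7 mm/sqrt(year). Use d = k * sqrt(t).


depth = k * sqrt(t)
= 3.7 * sqrt(30)
= 20.27 mm

20.27


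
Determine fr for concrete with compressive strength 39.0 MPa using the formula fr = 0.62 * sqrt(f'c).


fr = 0.62 * sqrt(39.0)
= 3.872 MPa

3.872


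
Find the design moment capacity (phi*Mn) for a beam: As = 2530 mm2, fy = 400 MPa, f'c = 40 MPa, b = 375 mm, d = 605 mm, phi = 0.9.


a = As * fy / (0.85 * f'c * b)
= 2530 * 400 / (0.85 * 40 * 375)
= 79.3725 mm
Mn = As * fy * (d - a/2) / 10^6
= 572.0975 kN-m
phi*Mn = 0.9 * 572.0975 = 514.89 kN-m

514.89


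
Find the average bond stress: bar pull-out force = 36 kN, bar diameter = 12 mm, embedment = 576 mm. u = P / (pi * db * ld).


u = P / (pi * db * ld)
= 36 * 1000 / (pi * 12 * 576)
= 1.658 MPa

1.658


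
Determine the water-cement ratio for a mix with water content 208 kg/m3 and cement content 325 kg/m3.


w/c = water / cement
w/c = 208 / 325 = 0.64

0.64


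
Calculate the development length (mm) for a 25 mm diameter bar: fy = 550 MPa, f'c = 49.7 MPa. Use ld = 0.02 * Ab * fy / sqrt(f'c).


Ab = pi * 25^2 / 4 = 490.874 mm2
ld = 0.02 * 490.874 * 550 / sqrt(49.7)
= 765.9 mm

765.9


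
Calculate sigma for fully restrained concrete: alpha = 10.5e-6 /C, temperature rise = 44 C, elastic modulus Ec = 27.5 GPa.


sigma = alpha * dT * Ec
= 10.5e-6 * 44 * 27.5 * 1000
= 12.705 MPa

12.705


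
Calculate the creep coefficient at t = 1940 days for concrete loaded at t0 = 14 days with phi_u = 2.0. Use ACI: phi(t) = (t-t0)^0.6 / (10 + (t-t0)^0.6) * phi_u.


dt = 1940 - 14 = 1926
phi = 1926^0.6 / (10 + 1926^0.6) * 2.0
= 1.807

1.807


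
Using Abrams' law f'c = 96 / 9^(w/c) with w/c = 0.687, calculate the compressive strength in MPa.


f'c = 96 / 9^0.687
= 96 / 4.524
= 21.22 MPa

21.22


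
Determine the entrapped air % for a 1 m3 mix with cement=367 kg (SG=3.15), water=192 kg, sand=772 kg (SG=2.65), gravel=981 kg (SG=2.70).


Vol cement = 367 / (3.15 * 1000) = 0.116508 m3
Vol water = 192 / 1000 = 0.192 m3
Vol sand = 772 / (2.65 * 1000) = 0.291321 m3
Vol gravel = 981 / (2.70 * 1000) = 0.363333 m3
Total solid + water volume = 0.963162 m3
Air = (1 - 0.963162) * 100 = 3.68%

3.68


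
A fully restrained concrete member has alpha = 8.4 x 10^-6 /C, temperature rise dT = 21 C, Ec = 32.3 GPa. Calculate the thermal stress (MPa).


sigma = alpha * dT * Ec
= 8.4e-6 * 21 * 32.3 * 1000
= 5.698 MPa

5.698


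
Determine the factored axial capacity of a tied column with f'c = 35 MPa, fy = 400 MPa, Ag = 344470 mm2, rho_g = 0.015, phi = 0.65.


Ast = rho * Ag = 0.015 * 344470 = 5167.05 mm2
phi*Pn = 0.65 * 0.80 * (0.85 * 35 * (344470 - 5167.05) + 400 * 5167.05) / 1000
= 6323.76 kN

6323.76


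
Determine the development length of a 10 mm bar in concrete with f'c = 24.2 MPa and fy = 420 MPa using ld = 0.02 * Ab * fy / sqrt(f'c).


Ab = pi * 10^2 / 4 = 78.54 mm2
ld = 0.02 * 78.54 * 420 / sqrt(24.2)
= 134.1 mm

134.1


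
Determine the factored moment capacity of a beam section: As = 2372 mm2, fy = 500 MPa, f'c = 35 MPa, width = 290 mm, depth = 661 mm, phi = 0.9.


a = As * fy / (0.85 * f'c * b)
= 2372 * 500 / (0.85 * 35 * 290)
= 137.4674 mm
Mn = As * fy * (d - a/2) / 10^6
= 702.4278 kN-m
phi*Mn = 0.9 * 702.4278 = 632.19 kN-m

632.19


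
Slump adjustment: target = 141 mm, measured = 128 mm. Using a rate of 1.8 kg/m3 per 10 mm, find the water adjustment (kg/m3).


Difference = 141 - 128 = 13 mm
Water adjustment = 13 * 1.8 / 10 = 2.3 kg/m3

2.3


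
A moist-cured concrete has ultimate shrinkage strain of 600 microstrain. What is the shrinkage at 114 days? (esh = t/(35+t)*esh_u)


esh(114) = 114 / (35 + 114) * 600
= 114 / 149 * 600
= 459.1 microstrain

459.1


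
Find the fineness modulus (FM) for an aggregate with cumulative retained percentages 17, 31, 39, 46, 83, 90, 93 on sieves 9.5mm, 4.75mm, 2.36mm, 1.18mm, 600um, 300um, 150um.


FM = sum(cumulative % retained) / 100
= 399 / 100
= 3.99

3.99


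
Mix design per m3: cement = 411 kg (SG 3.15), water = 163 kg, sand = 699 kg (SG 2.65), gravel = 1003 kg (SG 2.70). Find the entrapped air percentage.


Vol cement = 411 / (3.15 * 1000) = 0.130476 m3
Vol water = 163 / 1000 = 0.163 m3
Vol sand = 699 / (2.65 * 1000) = 0.263774 m3
Vol gravel = 1003 / (2.70 * 1000) = 0.371481 m3
Total solid + water volume = 0.928731 m3
Air = (1 - 0.928731) * 100 = 7.13%

7.13


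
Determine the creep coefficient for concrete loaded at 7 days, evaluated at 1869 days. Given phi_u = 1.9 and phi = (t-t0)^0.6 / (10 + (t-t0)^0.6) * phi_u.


dt = 1869 - 7 = 1862
phi = 1862^0.6 / (10 + 1862^0.6) * 1.9
= 1.713

1.713


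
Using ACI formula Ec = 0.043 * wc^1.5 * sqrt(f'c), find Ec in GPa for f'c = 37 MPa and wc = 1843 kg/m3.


Ec = 0.043 * 1843^1.5 * sqrt(37) / 1000
= 20.69 GPa

20.69


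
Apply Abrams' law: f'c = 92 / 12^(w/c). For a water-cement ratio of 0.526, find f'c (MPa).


f'c = 92 / 12^0.526
= 92 / 3.695
= 24.9 MPa

24.9


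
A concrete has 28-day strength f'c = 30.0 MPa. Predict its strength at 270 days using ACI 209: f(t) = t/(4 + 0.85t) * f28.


f(270) = 270 / (4 + 0.85 * 270) * 30.0
= 270 / 233.5 * 30.0
= 34.69 MPa

34.69


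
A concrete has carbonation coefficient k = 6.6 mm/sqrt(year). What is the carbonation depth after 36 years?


depth = k * sqrt(t)
= 6.6 * sqrt(36)
= 39.6 mm

39.6


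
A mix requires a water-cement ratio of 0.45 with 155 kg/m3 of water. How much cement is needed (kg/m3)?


Cement = water / (w/c)
= 155 / 0.45
= 344.4 kg/m3

344.4


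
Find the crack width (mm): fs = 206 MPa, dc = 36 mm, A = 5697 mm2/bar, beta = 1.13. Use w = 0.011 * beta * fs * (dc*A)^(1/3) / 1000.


w = 0.011 * beta * fs * (dc * A)^(1/3) / 1000
= 0.011 * 1.13 * 206 * (36 * 5697)^(1/3) / 1000
= 0.151 mm

0.151


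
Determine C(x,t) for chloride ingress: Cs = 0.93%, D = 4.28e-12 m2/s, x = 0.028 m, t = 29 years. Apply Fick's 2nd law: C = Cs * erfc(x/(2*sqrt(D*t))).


t_seconds = 29 * 365.25 * 24 * 3600 = 915170400.0 s
arg = 0.028 / (2 * sqrt(4.28e-12 * 915170400.0))
= 0.2237
erfc(0.2237) = 0.7517
C = 0.93 * 0.7517 = 0.6991%

0.6991


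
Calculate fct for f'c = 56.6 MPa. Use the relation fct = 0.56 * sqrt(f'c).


fct = 0.56 * sqrt(56.6)
= 0.56 * 7.523
= 4.213 MPa

4.213


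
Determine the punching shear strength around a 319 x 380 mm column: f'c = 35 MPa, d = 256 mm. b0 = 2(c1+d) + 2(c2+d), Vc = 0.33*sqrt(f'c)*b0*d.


b0 = 2*(319 + 256) + 2*(380 + 256) = 2422 mm
Vc = 0.33 * sqrt(35) * 2422 * 256 / 1000
= 1210.49 kN

1210.49


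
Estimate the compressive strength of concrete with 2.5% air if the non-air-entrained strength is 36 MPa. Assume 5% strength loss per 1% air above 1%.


Strength loss = (2.5 - 1) * 5 = 7.5%
f'c = 36 * (1 - 7.5/100)
= 33.3 MPa

33.3


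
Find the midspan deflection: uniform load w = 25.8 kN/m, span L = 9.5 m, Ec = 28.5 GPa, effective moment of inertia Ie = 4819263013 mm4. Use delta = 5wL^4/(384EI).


Convert: L = 9.5 m = 9500 mm, Ec = 28.5 GPa = 28500 MPa
delta = 5 * 25.8 * 9500^4 / (384 * 28500 * 4819263013)
= 19.92 mm

19.92


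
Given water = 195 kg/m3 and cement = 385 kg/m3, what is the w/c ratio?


w/c = water / cement
w/c = 195 / 385 = 0.506

0.506


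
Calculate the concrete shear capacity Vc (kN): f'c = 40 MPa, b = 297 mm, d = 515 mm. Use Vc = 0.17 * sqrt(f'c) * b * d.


Vc = 0.17 * sqrt(40) * 297 * 515 / 1000
= 164.45 kN

164.45


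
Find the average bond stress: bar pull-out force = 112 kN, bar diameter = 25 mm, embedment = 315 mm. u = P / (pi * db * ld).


u = P / (pi * db * ld)
= 112 * 1000 / (pi * 25 * 315)
= 4.527 MPa

4.527


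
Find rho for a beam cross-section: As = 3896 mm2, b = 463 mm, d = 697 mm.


rho = As / (b * d)
= 3896 / (463 * 697)
= 0.0121

0.0121
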